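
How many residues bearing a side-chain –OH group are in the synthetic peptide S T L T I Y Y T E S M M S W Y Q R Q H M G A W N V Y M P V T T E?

12

Serine (S), threonine (T), and tyrosine (Y) each carry a hydroxyl group on the side chain.
Matching residues: S1, T2, T4, Y6, Y7, T8, S10, S13, Y15, Y26, T30, T31.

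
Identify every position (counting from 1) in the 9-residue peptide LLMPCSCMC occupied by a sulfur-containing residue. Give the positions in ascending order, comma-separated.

3, 5, 7, 8, 9

The sulfur-bearing residues are cysteine (–SH) and methionine (–S–CH₃).
Matching residues: M3, C5, C7, M8, C9.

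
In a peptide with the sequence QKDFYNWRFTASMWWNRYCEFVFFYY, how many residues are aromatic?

Phenylalanine (F), tryptophan (W), and tyrosine (Y) have aromatic ring side chains.
Matching residues: F4, Y5, W7, F9, W14, W15, Y18, F21, F23, F24, Y25, Y26.

12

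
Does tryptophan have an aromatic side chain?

The aromatic amino acids are Phe (F, benzyl), Trp (W, indole), and Tyr (Y, phenol).
Tryptophan is in this group.

Yes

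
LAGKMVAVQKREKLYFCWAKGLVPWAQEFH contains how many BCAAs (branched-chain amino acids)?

V, L, and I make up the branched-chain aliphatic group.
Matching residues: L1, V6, V8, L14, L22, V23.

6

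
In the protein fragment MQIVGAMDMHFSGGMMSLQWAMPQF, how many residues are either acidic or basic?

2

Acidic: D, E. Basic: H, K, R.
Acidic residues here: D8 (1).
Basic residues here: H10 (1).
The two groups share no amino acid, so total = 1 + 1 = 2.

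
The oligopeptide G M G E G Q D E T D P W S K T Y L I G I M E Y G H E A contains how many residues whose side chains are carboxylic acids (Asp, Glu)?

Matching residues: E4, D7, E8, D10, E22, E26.

6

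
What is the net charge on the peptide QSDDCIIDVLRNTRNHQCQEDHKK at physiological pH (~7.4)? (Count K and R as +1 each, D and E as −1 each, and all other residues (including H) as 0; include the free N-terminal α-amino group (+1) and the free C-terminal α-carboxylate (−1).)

Positive (K, R): R11, R14, K23, K24 → +4.
Negative (D, E): D3, D4, D8, E20, D21 → −5.
The N-terminus (+1) and C-terminus (−1) cancel.
Net charge = (+4) + (−5) = −1.

-1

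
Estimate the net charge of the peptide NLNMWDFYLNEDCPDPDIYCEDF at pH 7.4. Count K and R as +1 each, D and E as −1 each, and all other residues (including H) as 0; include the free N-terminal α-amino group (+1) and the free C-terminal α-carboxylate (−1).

Positive (K, R): none → +0.
Negative (D, E): D6, E11, D12, D15, D17, E21, D22 → −7.
The N-terminus (+1) and C-terminus (−1) cancel.
Net charge = (+0) + (−7) = −7.

-7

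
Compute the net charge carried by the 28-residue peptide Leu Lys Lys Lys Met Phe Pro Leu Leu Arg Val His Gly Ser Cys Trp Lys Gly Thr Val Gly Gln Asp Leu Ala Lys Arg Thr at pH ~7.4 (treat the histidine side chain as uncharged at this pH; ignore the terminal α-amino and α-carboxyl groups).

+6

The side chains ionized at physiological pH are Lys/Arg (+1) and Asp/Glu (−1); with His treated as neutral, nothing else contributes.
Positive (K, R): Lys2, Lys3, Lys4, Arg10, Lys17, Lys26, Arg27 → +7.
Negative (D, E): Asp23 → −1.
Net charge = (+7) + (−1) = +6.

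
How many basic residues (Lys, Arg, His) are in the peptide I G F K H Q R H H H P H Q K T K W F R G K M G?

Matching residues: K4, H5, R7, H8, H9, H10, H12, K14, K16, R19, K21.

11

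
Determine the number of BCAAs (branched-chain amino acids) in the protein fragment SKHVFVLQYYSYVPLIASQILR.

8

Valine (V), leucine (L), and isoleucine (I) are the branched-chain amino acids.
Matching residues: V4, V6, L7, V13, L15, I16, I20, L21.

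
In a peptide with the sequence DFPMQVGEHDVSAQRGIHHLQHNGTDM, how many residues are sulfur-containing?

Only Cys (C) and Met (M) have a sulfur atom in the side chain.
Matching residues: M4, M27.

2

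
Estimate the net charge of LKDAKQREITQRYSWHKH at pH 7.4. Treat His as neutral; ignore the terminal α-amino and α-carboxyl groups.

+3

The side chains ionized at physiological pH are Lys/Arg (+1) and Asp/Glu (−1); with His treated as neutral, nothing else contributes.
Positive (K, R): K2, K5, R7, R12, K17 → +5.
Negative (D, E): D3, E8 → −2.
Net charge = (+5) + (−2) = +3.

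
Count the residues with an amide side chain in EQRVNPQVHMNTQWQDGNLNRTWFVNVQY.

10

Asparagine (N) and glutamine (Q) have uncharged amide side chains.
Matching residues: Q2, N5, Q7, N11, Q13, Q15, N18, N20, N26, Q28.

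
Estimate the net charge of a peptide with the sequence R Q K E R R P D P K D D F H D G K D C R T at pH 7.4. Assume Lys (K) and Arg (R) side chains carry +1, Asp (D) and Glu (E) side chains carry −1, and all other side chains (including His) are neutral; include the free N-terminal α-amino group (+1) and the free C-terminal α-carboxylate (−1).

+1

Positive (K, R): R1, K3, R5, R6, K10, K17, R20 → +7.
Negative (D, E): E4, D8, D11, D12, D15, D18 → −6.
The N-terminus (+1) and C-terminus (−1) cancel.
Net charge = (+7) + (−6) = +1.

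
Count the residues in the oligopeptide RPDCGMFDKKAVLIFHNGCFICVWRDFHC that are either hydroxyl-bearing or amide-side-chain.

Hydroxyl-bearing: S, T, Y. Amide-side-chain: N, Q.
Hydroxyl-bearing residues here: none (0).
Amide-side-chain residues here: N17 (1).
The two groups share no amino acid, so total = 0 + 1 = 1.

1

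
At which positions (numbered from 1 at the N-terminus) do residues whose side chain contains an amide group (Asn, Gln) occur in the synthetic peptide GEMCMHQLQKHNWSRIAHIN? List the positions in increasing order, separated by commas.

7, 9, 12, 20

Matching residues: Q7, Q9, N12, N20.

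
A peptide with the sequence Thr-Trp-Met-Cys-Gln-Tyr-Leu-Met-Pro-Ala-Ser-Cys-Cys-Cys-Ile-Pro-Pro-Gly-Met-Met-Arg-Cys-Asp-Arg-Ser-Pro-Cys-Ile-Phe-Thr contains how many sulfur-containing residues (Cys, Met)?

Matching residues: Met3, Cys4, Met8, Cys12, Cys13, Cys14, Met19, Met20, Cys22, Cys27.

10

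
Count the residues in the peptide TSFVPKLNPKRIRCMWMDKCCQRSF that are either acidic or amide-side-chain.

Acidic: D, E. Amide-side-chain: N, Q.
Acidic residues here: D18 (1).
Amide-side-chain residues here: N8, Q22 (2).
The two groups share no amino acid, so total = 1 + 2 = 3.

3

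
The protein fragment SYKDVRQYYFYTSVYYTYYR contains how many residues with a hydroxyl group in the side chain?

12

S, T, and Y are the three residues with a side-chain hydroxyl.
Matching residues: S1, Y2, Y8, Y9, Y11, T12, S13, Y15, Y16, T17, Y18, Y19.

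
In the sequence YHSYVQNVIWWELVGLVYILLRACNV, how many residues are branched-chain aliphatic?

11

V, L, and I make up the branched-chain aliphatic group.
Matching residues: V5, V8, I9, L13, V14, L16, V17, I19, L20, L21, V26.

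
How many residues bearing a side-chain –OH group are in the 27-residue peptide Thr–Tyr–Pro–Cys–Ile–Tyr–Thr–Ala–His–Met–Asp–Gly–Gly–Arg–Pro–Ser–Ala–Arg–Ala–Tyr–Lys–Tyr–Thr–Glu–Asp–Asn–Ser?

S, T, and Y are the three residues with a side-chain hydroxyl.
Matching residues: Thr1, Tyr2, Tyr6, Thr7, Ser16, Tyr20, Tyr22, Thr23, Ser27.

9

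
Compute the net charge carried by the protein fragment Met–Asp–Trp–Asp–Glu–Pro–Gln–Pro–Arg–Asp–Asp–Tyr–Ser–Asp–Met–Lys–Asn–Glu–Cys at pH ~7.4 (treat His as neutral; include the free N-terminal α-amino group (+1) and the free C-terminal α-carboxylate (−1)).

The side chains ionized at physiological pH are Lys/Arg (+1) and Asp/Glu (−1); with His treated as neutral, nothing else contributes.
Positive (K, R): Arg9, Lys16 → +2.
Negative (D, E): Asp2, Asp4, Glu5, Asp10, Asp11, Asp14, Glu18 → −7.
The N-terminus (+1) and C-terminus (−1) cancel.
Net charge = (+2) + (−7) = −5.

-5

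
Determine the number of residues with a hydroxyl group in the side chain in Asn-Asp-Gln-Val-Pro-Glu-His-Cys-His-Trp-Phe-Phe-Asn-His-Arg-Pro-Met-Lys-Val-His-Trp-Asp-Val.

Serine (S), threonine (T), and tyrosine (Y) each carry a hydroxyl group on the side chain.
None of the 23 residues belong to this group.

0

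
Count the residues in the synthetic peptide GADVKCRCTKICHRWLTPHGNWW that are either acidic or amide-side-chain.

2

Acidic: D, E. Amide-side-chain: N, Q.
Acidic residues here: D3 (1).
Amide-side-chain residues here: N21 (1).
The two groups share no amino acid, so total = 1 + 1 = 2.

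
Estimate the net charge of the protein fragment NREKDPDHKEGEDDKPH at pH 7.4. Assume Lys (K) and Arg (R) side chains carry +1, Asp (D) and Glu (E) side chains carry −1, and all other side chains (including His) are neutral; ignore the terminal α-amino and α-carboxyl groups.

Positive (K, R): R2, K4, K9, K15 → +4.
Negative (D, E): E3, D5, D7, E10, E12, D13, D14 → −7.
Net charge = (+4) + (−7) = −3.

-3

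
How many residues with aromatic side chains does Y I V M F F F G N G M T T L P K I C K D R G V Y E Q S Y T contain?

The aromatic amino acids are Phe (F, benzyl), Trp (W, indole), and Tyr (Y, phenol).
Matching residues: Y1, F5, F6, F7, Y24, Y28.

6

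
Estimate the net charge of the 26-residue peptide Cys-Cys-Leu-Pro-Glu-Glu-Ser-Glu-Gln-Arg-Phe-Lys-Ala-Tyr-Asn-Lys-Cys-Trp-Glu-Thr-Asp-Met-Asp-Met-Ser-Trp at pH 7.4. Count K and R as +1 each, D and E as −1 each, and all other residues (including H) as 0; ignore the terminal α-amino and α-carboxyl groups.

-3

Positive (K, R): Arg10, Lys12, Lys16 → +3.
Negative (D, E): Glu5, Glu6, Glu8, Glu19, Asp21, Asp23 → −6.
Net charge = (+3) + (−6) = −3.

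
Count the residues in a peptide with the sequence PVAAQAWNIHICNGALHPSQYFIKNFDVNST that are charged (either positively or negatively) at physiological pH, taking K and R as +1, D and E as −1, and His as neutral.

Charged side chains at pH ~7.4: K, R (positive); D, E (negative).
Matching residues: K24, D27.

2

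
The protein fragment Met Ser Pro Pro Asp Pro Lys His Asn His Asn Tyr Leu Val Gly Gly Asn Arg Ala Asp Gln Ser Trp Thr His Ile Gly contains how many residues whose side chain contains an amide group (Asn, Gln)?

Matching residues: Asn9, Asn11, Asn17, Gln21.

4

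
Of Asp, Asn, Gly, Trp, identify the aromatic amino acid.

Trp

The aromatic amino acids are Phe (F, benzyl), Trp (W, indole), and Tyr (Y, phenol).
Of the listed options, only Trp belongs to this group.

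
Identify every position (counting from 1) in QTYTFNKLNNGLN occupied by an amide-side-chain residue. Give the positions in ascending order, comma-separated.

1, 6, 9, 10, 13

Only N (asparagine) and Q (glutamine) carry a side-chain carboxamide.
Matching residues: Q1, N6, N9, N10, N13.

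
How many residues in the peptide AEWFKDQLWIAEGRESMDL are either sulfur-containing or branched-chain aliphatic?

Sulfur-containing: C, M. Branched-chain aliphatic: I, L, V.
Sulfur-containing residues here: M17 (1).
Branched-chain aliphatic residues here: L8, I10, L19 (3).
The two groups share no amino acid, so total = 1 + 3 = 4.

4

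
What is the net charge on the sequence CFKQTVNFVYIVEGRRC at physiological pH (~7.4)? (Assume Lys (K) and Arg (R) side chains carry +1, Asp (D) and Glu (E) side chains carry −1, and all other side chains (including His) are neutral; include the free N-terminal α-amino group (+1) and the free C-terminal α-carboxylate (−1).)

+2

Positive (K, R): K3, R15, R16 → +3.
Negative (D, E): E13 → −1.
The N-terminus (+1) and C-terminus (−1) cancel.
Net charge = (+3) + (−1) = +2.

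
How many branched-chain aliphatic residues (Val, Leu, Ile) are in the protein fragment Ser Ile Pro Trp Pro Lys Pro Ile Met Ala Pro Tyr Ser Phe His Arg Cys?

Matching residues: Ile2, Ile8.

2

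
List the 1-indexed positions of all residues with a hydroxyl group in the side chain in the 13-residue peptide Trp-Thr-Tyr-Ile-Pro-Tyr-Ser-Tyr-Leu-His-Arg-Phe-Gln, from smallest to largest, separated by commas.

2, 3, 6, 7, 8

Serine (S), threonine (T), and tyrosine (Y) each carry a hydroxyl group on the side chain.
Matching residues: Thr2, Tyr3, Tyr6, Ser7, Tyr8.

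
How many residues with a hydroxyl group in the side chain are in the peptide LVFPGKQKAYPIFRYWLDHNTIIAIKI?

3

The –OH-bearing residues are Ser, Thr (aliphatic alcohols), and Tyr (phenol).
Matching residues: Y10, Y15, T21.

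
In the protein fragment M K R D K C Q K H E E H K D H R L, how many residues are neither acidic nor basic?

4

Acidic: D, E. Basic: K, R, H. All other residues are neither.
Matching residues: M1, C6, Q7, L17.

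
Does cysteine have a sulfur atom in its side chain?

The sulfur-bearing residues are cysteine (–SH) and methionine (–S–CH₃).
Cysteine is in this group.

Yes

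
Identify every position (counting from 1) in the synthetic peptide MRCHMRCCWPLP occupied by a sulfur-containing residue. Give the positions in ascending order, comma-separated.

The sulfur-bearing residues are cysteine (–SH) and methionine (–S–CH₃).
Matching residues: M1, C3, M5, C7, C8.

1, 3, 5, 7, 8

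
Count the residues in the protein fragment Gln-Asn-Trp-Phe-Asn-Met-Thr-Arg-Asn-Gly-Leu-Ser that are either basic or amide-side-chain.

Basic: H, K, R. Amide-side-chain: N, Q.
Basic residues here: Arg8 (1).
Amide-side-chain residues here: Gln1, Asn2, Asn5, Asn9 (4).
The two groups share no amino acid, so total = 1 + 4 = 5.

5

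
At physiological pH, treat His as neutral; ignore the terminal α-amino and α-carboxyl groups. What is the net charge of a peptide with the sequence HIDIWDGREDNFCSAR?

At pH ~7.4 the Lys and Arg side chains are protonated (+1), the Asp and Glu side chains are deprotonated (−1), and with His taken as neutral all other side chains carry no charge.
Positive (K, R): R8, R16 → +2.
Negative (D, E): D3, D6, E9, D10 → −4.
Net charge = (+2) + (−4) = −2.

-2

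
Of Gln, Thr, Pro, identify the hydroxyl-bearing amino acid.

Thr

S, T, and Y are the three residues with a side-chain hydroxyl.
Of the listed options, only Thr belongs to this group.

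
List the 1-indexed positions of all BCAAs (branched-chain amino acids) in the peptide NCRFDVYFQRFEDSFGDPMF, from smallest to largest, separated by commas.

The BCAAs are Val, Leu, and Ile — aliphatic side chains with a branch point.
Matching residues: V6.

6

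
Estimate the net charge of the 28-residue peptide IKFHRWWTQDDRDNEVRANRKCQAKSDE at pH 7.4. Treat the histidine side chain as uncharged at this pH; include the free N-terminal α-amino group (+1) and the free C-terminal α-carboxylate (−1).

At pH ~7.4 the Lys and Arg side chains are protonated (+1), the Asp and Glu side chains are deprotonated (−1), and with His taken as neutral all other side chains carry no charge.
Positive (K, R): K2, R5, R12, R17, R20, K21, K25 → +7.
Negative (D, E): D10, D11, D13, E15, D27, E28 → −6.
The N-terminus (+1) and C-terminus (−1) cancel.
Net charge = (+7) + (−6) = +1.

+1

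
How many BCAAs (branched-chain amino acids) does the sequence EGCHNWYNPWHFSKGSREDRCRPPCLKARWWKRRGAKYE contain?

1

Valine (V), leucine (L), and isoleucine (I) are the branched-chain amino acids.
Matching residues: L26.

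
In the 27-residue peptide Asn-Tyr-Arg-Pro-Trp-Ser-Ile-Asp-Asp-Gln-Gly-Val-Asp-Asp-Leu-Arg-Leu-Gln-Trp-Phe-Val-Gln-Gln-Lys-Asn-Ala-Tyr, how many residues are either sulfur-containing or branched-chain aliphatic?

5

Sulfur-containing: C, M. Branched-chain aliphatic: I, L, V.
Sulfur-containing residues here: none (0).
Branched-chain aliphatic residues here: Ile7, Val12, Leu15, Leu17, Val21 (5).
The two groups share no amino acid, so total = 0 + 5 = 5.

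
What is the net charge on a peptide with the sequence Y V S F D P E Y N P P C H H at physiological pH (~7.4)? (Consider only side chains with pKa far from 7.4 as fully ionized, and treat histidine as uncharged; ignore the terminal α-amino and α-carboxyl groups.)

-2

The side chains ionized at physiological pH are Lys/Arg (+1) and Asp/Glu (−1); with His treated as neutral, nothing else contributes.
Positive (K, R): none → +0.
Negative (D, E): D5, E7 → −2.
Net charge = (+0) + (−2) = −2.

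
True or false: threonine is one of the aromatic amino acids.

False

F, W, and Y each carry an aromatic ring on the side chain.
Threonine is not in this group.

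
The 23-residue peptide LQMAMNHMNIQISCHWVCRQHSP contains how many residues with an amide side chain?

5

Asparagine (N) and glutamine (Q) have uncharged amide side chains.
Matching residues: Q2, N6, N9, Q11, Q20.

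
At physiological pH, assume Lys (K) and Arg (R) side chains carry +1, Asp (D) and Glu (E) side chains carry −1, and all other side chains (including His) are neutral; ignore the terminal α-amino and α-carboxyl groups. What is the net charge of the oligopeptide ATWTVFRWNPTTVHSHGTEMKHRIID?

Positive (K, R): R7, K21, R23 → +3.
Negative (D, E): E19, D26 → −2.
Net charge = (+3) + (−2) = +1.

+1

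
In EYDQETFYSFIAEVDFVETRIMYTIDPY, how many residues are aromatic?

Phenylalanine (F), tryptophan (W), and tyrosine (Y) have aromatic ring side chains.
Matching residues: Y2, F7, Y8, F10, F16, Y23, Y28.

7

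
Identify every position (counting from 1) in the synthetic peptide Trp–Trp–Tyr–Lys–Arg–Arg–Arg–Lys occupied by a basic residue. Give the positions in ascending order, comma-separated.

4, 5, 6, 7, 8

K, R, and H are the three residues with basic side chains (ε-amine, guanidinium, and imidazole respectively).
Matching residues: Lys4, Arg5, Arg6, Arg7, Lys8.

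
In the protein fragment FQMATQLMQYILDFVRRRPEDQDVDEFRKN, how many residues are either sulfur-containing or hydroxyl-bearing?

4

Sulfur-containing: C, M. Hydroxyl-bearing: S, T, Y.
Sulfur-containing residues here: M3, M8 (2).
Hydroxyl-bearing residues here: T5, Y10 (2).
The two groups share no amino acid, so total = 2 + 2 = 4.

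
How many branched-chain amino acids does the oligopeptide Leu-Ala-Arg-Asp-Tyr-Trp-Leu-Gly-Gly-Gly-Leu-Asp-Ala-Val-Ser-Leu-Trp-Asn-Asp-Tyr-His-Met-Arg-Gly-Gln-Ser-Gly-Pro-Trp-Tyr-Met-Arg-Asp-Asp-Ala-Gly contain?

5

Valine (V), leucine (L), and isoleucine (I) are the branched-chain amino acids.
Matching residues: Leu1, Leu7, Leu11, Val14, Leu16.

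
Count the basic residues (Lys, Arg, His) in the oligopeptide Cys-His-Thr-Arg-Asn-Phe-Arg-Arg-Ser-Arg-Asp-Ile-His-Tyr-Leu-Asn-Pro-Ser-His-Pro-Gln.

Matching residues: His2, Arg4, Arg7, Arg8, Arg10, His13, His19.

7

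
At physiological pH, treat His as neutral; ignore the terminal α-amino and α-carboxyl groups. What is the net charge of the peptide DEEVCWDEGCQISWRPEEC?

-6

The side chains ionized at physiological pH are Lys/Arg (+1) and Asp/Glu (−1); with His treated as neutral, nothing else contributes.
Positive (K, R): R15 → +1.
Negative (D, E): D1, E2, E3, D7, E8, E17, E18 → −7.
Net charge = (+1) + (−7) = −6.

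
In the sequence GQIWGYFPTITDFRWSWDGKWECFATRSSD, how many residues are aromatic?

8

F, W, and Y each carry an aromatic ring on the side chain.
Matching residues: W4, Y6, F7, F13, W15, W17, W21, F24.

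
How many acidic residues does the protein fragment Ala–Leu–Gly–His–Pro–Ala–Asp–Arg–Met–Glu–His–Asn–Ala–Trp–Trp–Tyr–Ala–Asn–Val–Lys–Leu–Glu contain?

3

Aspartate (D) and glutamate (E) have carboxylic-acid side chains and are the acidic amino acids.
Matching residues: Asp7, Glu10, Glu22.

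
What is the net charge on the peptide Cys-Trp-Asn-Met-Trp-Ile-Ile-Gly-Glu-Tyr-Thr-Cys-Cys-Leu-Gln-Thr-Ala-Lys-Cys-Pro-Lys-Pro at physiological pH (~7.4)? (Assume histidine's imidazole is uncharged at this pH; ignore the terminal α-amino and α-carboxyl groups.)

+1

Near pH 7.4, K and R contribute +1 each, D and E contribute −1 each, and every other side chain (His included, as stated) is uncharged.
Positive (K, R): Lys18, Lys21 → +2.
Negative (D, E): Glu9 → −1.
Net charge = (+2) + (−1) = +1.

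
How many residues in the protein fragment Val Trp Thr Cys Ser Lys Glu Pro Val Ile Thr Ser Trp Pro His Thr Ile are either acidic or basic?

Acidic: D, E. Basic: H, K, R.
Acidic residues here: Glu7 (1).
Basic residues here: Lys6, His15 (2).
The two groups share no amino acid, so total = 1 + 2 = 3.

3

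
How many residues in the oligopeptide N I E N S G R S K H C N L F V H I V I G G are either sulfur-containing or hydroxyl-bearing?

3

Sulfur-containing: C, M. Hydroxyl-bearing: S, T, Y.
Sulfur-containing residues here: C11 (1).
Hydroxyl-bearing residues here: S5, S8 (2).
The two groups share no amino acid, so total = 1 + 2 = 3.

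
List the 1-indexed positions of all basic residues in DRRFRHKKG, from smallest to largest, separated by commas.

K, R, and H are the three residues with basic side chains (ε-amine, guanidinium, and imidazole respectively).
Matching residues: R2, R3, R5, H6, K7, K8.

2, 3, 5, 6, 7, 8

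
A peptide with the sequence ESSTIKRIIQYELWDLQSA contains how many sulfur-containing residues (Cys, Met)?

None of the 19 residues belong to this group.

0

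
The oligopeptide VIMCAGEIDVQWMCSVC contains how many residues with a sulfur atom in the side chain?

The sulfur-bearing residues are cysteine (–SH) and methionine (–S–CH₃).
Matching residues: M3, C4, M13, C14, C17.

5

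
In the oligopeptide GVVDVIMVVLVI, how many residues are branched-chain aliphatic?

9

V, L, and I make up the branched-chain aliphatic group.
Matching residues: V2, V3, V5, I6, V8, V9, L10, V11, I12.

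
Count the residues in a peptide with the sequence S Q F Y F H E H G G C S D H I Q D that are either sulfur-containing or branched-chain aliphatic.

Sulfur-containing: C, M. Branched-chain aliphatic: I, L, V.
Sulfur-containing residues here: C11 (1).
Branched-chain aliphatic residues here: I15 (1).
The two groups share no amino acid, so total = 1 + 1 = 2.

2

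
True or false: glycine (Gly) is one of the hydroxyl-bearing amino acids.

The –OH-bearing residues are Ser, Thr (aliphatic alcohols), and Tyr (phenol).
Glycine is not in this group.

False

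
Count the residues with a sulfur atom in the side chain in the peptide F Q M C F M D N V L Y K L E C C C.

6

Cysteine (C, thiol) and methionine (M, thioether) are the two sulfur-containing amino acids.
Matching residues: M3, C4, M6, C15, C16, C17.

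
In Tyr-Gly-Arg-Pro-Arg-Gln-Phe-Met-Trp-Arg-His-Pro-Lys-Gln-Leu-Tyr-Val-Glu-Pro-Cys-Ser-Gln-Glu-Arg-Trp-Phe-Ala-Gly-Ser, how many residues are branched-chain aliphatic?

V, L, and I make up the branched-chain aliphatic group.
Matching residues: Leu15, Val17.

2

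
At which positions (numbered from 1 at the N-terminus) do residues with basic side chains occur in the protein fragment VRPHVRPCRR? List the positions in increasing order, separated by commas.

K, R, and H are the three residues with basic side chains (ε-amine, guanidinium, and imidazole respectively).
Matching residues: R2, H4, R6, R9, R10.

2, 4, 6, 9, 10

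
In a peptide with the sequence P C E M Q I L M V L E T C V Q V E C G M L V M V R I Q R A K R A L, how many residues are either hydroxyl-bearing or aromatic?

1

Hydroxyl-bearing: S, T, Y. Aromatic: F, W, Y.
Hydroxyl-bearing residues here: T12 (1).
Aromatic residues here: none (0).
(Y belongs to both groups, but none appear in this sequence.) Total = 1 + 0 = 1.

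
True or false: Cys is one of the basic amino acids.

False

Lysine (K), arginine (R), and histidine (H) have basic, nitrogen-containing side chains.
Cysteine is not in this group.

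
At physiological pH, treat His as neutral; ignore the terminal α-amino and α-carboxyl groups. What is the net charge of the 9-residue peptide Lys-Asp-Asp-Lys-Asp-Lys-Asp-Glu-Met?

Near pH 7.4, K and R contribute +1 each, D and E contribute −1 each, and every other side chain (His included, as stated) is uncharged.
Positive (K, R): Lys1, Lys4, Lys6 → +3.
Negative (D, E): Asp2, Asp3, Asp5, Asp7, Glu8 → −5.
Net charge = (+3) + (−5) = −2.

-2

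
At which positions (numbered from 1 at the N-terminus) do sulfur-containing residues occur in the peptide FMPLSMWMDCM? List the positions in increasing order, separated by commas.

Cysteine (C, thiol) and methionine (M, thioether) are the two sulfur-containing amino acids.
Matching residues: M2, M6, M8, C10, M11.

2, 6, 8, 10, 11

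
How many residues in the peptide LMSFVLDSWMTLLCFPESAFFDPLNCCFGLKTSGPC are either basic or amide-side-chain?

2

Basic: H, K, R. Amide-side-chain: N, Q.
Basic residues here: K31 (1).
Amide-side-chain residues here: N25 (1).
The two groups share no amino acid, so total = 1 + 1 = 2.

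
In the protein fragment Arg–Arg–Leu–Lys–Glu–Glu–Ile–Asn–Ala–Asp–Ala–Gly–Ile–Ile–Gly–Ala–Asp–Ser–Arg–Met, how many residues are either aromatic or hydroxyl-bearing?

1

Aromatic: F, W, Y. Hydroxyl-bearing: S, T, Y.
Aromatic residues here: none (0).
Hydroxyl-bearing residues here: Ser18 (1).
(Y belongs to both groups, but none appear in this sequence.) Total = 0 + 1 = 1.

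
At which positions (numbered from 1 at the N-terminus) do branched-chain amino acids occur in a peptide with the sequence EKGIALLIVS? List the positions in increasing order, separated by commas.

4, 6, 7, 8, 9

Valine (V), leucine (L), and isoleucine (I) are the branched-chain amino acids.
Matching residues: I4, L6, L7, I8, V9.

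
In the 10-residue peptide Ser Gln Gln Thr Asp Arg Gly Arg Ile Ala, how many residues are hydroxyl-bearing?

2

The –OH-bearing residues are Ser, Thr (aliphatic alcohols), and Tyr (phenol).
Matching residues: Ser1, Thr4.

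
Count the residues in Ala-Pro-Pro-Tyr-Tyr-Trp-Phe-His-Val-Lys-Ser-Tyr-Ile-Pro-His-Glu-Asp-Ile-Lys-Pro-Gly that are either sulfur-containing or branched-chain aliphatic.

Sulfur-containing: C, M. Branched-chain aliphatic: I, L, V.
Sulfur-containing residues here: none (0).
Branched-chain aliphatic residues here: Val9, Ile13, Ile18 (3).
The two groups share no amino acid, so total = 0 + 3 = 3.

3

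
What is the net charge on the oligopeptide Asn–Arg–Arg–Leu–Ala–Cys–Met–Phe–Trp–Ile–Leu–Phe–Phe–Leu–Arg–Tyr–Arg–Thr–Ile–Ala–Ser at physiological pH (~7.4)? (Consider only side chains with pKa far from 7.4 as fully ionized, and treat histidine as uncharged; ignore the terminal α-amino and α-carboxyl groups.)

+4

The side chains ionized at physiological pH are Lys/Arg (+1) and Asp/Glu (−1); with His treated as neutral, nothing else contributes.
Positive (K, R): Arg2, Arg3, Arg15, Arg17 → +4.
Negative (D, E): none → −0.
Net charge = (+4) + (−0) = +4.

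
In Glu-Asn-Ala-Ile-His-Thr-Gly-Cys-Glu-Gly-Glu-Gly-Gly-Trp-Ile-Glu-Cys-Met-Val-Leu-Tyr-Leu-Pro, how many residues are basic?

1

The basic amino acids are Lys (K), Arg (R), and His (H).
Matching residues: His5.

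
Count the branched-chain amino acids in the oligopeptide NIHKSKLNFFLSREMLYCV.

The BCAAs are Val, Leu, and Ile — aliphatic side chains with a branch point.
Matching residues: I2, L7, L11, L16, V19.

5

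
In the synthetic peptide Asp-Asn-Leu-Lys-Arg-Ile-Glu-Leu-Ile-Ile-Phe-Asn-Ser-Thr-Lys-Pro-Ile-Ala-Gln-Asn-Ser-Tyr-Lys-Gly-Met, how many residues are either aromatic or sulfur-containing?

3

Aromatic: F, W, Y. Sulfur-containing: C, M.
Aromatic residues here: Phe11, Tyr22 (2).
Sulfur-containing residues here: Met25 (1).
The two groups share no amino acid, so total = 2 + 1 = 3.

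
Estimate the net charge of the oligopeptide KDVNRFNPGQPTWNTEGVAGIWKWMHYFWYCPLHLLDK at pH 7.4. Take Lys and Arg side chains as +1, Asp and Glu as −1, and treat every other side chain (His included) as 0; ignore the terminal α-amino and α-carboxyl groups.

Positive (K, R): K1, R5, K23, K38 → +4.
Negative (D, E): D2, E16, D37 → −3.
Net charge = (+4) + (−3) = +1.

+1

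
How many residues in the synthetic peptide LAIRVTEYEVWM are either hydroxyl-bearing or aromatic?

Hydroxyl-bearing: S, T, Y. Aromatic: F, W, Y.
Hydroxyl-bearing residues here: T6, Y8 (2).
Aromatic residues here: Y8, W11 (2).
Y is in both groups, so the 1 Y residue must not be double-counted.
Total = 2 + 2 − 1 = 3.

3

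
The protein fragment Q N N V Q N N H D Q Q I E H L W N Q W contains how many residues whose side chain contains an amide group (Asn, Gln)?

10

Matching residues: Q1, N2, N3, Q5, N6, N7, Q10, Q11, N17, Q18.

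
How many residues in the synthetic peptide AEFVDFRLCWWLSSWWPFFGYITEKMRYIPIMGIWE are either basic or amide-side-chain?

3

Basic: H, K, R. Amide-side-chain: N, Q.
Basic residues here: R7, K25, R27 (3).
Amide-side-chain residues here: none (0).
The two groups share no amino acid, so total = 3 + 0 = 3.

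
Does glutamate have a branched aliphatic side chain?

Valine (V), leucine (L), and isoleucine (I) are the branched-chain amino acids.
Glutamate is not in this group.

No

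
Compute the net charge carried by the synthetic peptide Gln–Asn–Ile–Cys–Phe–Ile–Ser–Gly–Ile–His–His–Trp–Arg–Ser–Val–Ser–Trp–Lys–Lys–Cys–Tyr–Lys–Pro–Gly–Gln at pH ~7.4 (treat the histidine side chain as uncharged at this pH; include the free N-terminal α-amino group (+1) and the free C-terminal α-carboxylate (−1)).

+4

The side chains ionized at physiological pH are Lys/Arg (+1) and Asp/Glu (−1); with His treated as neutral, nothing else contributes.
Positive (K, R): Arg13, Lys18, Lys19, Lys22 → +4.
Negative (D, E): none → −0.
The N-terminus (+1) and C-terminus (−1) cancel.
Net charge = (+4) + (−0) = +4.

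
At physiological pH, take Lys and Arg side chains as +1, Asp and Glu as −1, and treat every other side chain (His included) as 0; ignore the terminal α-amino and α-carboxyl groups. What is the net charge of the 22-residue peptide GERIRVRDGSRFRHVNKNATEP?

+3

Positive (K, R): R3, R5, R7, R11, R13, K17 → +6.
Negative (D, E): E2, D8, E21 → −3.
Net charge = (+6) + (−3) = +3.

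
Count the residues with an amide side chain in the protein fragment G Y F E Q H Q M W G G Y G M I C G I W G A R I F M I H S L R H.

2

Asparagine (N) and glutamine (Q) have uncharged amide side chains.
Matching residues: Q5, Q7.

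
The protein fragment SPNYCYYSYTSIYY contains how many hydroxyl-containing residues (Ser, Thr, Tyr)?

10

Matching residues: S1, Y4, Y6, Y7, S8, Y9, T10, S11, Y13, Y14.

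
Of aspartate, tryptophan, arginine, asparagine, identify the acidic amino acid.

The acidic residues are Asp (D) and Glu (E), whose side chains end in a carboxylate group.
Of the listed options, only aspartate belongs to this group.

aspartate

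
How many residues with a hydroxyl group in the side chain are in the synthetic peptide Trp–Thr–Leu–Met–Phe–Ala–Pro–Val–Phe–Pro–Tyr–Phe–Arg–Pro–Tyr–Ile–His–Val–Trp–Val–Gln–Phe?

S, T, and Y are the three residues with a side-chain hydroxyl.
Matching residues: Thr2, Tyr11, Tyr15.

3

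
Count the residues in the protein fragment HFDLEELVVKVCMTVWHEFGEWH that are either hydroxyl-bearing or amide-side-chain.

Hydroxyl-bearing: S, T, Y. Amide-side-chain: N, Q.
Hydroxyl-bearing residues here: T14 (1).
Amide-side-chain residues here: none (0).
The two groups share no amino acid, so total = 1 + 0 = 1.

1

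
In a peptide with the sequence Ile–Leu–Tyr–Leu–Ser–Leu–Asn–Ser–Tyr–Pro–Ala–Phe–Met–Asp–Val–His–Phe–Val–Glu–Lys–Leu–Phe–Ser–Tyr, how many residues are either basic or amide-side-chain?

Basic: H, K, R. Amide-side-chain: N, Q.
Basic residues here: His16, Lys20 (2).
Amide-side-chain residues here: Asn7 (1).
The two groups share no amino acid, so total = 2 + 1 = 3.

3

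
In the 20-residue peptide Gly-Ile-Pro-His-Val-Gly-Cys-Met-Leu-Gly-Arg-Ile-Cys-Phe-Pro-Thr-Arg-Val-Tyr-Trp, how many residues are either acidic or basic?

Acidic: D, E. Basic: H, K, R.
Acidic residues here: none (0).
Basic residues here: His4, Arg11, Arg17 (3).
The two groups share no amino acid, so total = 0 + 3 = 3.

3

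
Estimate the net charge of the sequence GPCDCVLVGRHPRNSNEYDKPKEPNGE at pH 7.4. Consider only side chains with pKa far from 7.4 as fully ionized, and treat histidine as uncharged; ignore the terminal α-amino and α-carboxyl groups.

At pH ~7.4 the Lys and Arg side chains are protonated (+1), the Asp and Glu side chains are deprotonated (−1), and with His taken as neutral all other side chains carry no charge.
Positive (K, R): R10, R13, K20, K22 → +4.
Negative (D, E): D4, E17, D19, E23, E27 → −5.
Net charge = (+4) + (−5) = −1.

-1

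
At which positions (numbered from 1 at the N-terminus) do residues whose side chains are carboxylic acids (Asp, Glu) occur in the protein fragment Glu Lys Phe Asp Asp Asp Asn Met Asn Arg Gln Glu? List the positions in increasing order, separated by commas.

1, 4, 5, 6, 12

Matching residues: Glu1, Asp4, Asp5, Asp6, Glu12.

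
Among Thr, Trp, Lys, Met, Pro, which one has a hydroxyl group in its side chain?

Thr

S, T, and Y are the three residues with a side-chain hydroxyl.
Of the listed options, only Thr belongs to this group.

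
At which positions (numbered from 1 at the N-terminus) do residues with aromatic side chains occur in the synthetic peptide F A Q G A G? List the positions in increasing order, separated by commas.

1

The aromatic amino acids are Phe (F, benzyl), Trp (W, indole), and Tyr (Y, phenol).
Matching residues: F1.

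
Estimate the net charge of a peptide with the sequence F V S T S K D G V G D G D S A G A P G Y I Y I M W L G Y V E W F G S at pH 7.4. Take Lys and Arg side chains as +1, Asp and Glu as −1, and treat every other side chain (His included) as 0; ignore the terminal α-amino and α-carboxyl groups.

-3

Positive (K, R): K6 → +1.
Negative (D, E): D7, D11, D13, E30 → −4.
Net charge = (+1) + (−4) = −3.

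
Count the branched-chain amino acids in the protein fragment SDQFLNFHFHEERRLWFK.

V, L, and I make up the branched-chain aliphatic group.
Matching residues: L5, L15.

2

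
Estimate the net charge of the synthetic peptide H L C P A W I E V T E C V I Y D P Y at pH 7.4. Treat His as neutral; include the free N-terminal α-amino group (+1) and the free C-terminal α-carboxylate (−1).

The side chains ionized at physiological pH are Lys/Arg (+1) and Asp/Glu (−1); with His treated as neutral, nothing else contributes.
Positive (K, R): none → +0.
Negative (D, E): E8, E11, D16 → −3.
The N-terminus (+1) and C-terminus (−1) cancel.
Net charge = (+0) + (−3) = −3.

-3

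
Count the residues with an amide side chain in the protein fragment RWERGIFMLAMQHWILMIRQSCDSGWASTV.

2

The amide-side-chain residues are Asn (N) and Gln (Q).
Matching residues: Q12, Q20.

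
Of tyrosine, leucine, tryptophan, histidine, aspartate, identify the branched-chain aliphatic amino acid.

leucine

V, L, and I make up the branched-chain aliphatic group.
Of the listed options, only leucine belongs to this group.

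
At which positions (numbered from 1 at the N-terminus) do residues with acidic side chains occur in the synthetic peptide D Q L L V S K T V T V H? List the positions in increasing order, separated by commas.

1

Only D (aspartate) and E (glutamate) carry a side-chain carboxylic acid.
Matching residues: D1.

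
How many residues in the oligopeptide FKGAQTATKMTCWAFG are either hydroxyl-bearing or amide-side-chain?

4

Hydroxyl-bearing: S, T, Y. Amide-side-chain: N, Q.
Hydroxyl-bearing residues here: T6, T8, T11 (3).
Amide-side-chain residues here: Q5 (1).
The two groups share no amino acid, so total = 3 + 1 = 4.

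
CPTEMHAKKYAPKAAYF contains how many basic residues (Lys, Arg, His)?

Matching residues: H6, K8, K9, K13.

4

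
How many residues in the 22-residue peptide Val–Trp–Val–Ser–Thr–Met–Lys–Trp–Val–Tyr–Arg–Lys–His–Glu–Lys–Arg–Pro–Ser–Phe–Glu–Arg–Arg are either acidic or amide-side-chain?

2

Acidic: D, E. Amide-side-chain: N, Q.
Acidic residues here: Glu14, Glu20 (2).
Amide-side-chain residues here: none (0).
The two groups share no amino acid, so total = 2 + 0 = 2.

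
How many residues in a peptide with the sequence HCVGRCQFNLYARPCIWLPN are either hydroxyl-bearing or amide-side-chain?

4

Hydroxyl-bearing: S, T, Y. Amide-side-chain: N, Q.
Hydroxyl-bearing residues here: Y11 (1).
Amide-side-chain residues here: Q7, N9, N20 (3).
The two groups share no amino acid, so total = 1 + 3 = 4.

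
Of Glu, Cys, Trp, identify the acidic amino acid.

Glu

Only D (aspartate) and E (glutamate) carry a side-chain carboxylic acid.
Of the listed options, only Glu belongs to this group.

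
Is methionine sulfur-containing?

Yes

Only Cys (C) and Met (M) have a sulfur atom in the side chain.
Methionine is in this group.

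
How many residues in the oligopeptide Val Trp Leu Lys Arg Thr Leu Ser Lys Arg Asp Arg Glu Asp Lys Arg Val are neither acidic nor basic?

7

Acidic: D, E. Basic: K, R, H. All other residues are neither.
Matching residues: Val1, Trp2, Leu3, Thr6, Leu7, Ser8, Val17.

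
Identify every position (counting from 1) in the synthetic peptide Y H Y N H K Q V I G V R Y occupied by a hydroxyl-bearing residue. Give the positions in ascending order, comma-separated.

1, 3, 13

Serine (S), threonine (T), and tyrosine (Y) each carry a hydroxyl group on the side chain.
Matching residues: Y1, Y3, Y13.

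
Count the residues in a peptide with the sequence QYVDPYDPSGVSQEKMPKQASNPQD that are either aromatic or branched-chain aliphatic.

Aromatic: F, W, Y. Branched-chain aliphatic: I, L, V.
Aromatic residues here: Y2, Y6 (2).
Branched-chain aliphatic residues here: V3, V11 (2).
The two groups share no amino acid, so total = 2 + 2 = 4.

4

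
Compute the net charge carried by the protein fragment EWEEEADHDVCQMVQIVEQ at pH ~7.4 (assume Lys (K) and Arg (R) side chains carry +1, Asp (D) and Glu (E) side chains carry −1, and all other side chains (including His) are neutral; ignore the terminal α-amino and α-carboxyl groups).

Positive (K, R): none → +0.
Negative (D, E): E1, E3, E4, E5, D7, D9, E18 → −7.
Net charge = (+0) + (−7) = −7.

-7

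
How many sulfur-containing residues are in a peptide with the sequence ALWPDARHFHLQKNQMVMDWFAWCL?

3

Only Cys (C) and Met (M) have a sulfur atom in the side chain.
Matching residues: M16, M18, C24.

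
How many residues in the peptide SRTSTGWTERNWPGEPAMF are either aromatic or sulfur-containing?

4

Aromatic: F, W, Y. Sulfur-containing: C, M.
Aromatic residues here: W7, W12, F19 (3).
Sulfur-containing residues here: M18 (1).
The two groups share no amino acid, so total = 3 + 1 = 4.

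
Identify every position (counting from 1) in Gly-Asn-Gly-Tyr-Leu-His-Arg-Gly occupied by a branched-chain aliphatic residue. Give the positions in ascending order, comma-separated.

5

Matching residues: Leu5.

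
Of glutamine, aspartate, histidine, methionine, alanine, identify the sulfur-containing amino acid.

methionine

Only Cys (C) and Met (M) have a sulfur atom in the side chain.
Of the listed options, only methionine belongs to this group.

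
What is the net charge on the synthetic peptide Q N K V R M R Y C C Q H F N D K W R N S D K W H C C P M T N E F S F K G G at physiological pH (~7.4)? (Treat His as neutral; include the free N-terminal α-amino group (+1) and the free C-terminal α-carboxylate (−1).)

Near pH 7.4, K and R contribute +1 each, D and E contribute −1 each, and every other side chain (His included, as stated) is uncharged.
Positive (K, R): K3, R5, R7, K16, R18, K22, K35 → +7.
Negative (D, E): D15, D21, E31 → −3.
The N-terminus (+1) and C-terminus (−1) cancel.
Net charge = (+7) + (−3) = +4.

+4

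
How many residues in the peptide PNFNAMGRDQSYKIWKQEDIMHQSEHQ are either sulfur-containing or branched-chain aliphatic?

4

Sulfur-containing: C, M. Branched-chain aliphatic: I, L, V.
Sulfur-containing residues here: M6, M21 (2).
Branched-chain aliphatic residues here: I14, I20 (2).
The two groups share no amino acid, so total = 2 + 2 = 4.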